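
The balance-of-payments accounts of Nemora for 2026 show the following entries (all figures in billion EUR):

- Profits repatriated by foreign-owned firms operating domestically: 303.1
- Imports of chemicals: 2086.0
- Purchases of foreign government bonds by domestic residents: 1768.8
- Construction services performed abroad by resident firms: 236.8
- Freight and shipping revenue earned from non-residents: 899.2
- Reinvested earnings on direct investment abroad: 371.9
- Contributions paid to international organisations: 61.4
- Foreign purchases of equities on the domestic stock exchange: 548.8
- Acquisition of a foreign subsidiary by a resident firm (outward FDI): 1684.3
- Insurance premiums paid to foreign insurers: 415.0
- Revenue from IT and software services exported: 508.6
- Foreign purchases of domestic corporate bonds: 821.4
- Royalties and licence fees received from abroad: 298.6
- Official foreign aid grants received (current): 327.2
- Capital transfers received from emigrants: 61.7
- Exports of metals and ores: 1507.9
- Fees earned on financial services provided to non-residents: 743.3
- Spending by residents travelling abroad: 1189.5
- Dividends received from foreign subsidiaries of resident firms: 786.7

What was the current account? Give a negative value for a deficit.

Goods: -2086.0 + 1507.9 = -578.1
Services: -1189.5 + 298.6 + 236.8 + 899.2 - 415.0 + 508.6 + 743.3 = 1082.0
Primary income: 371.9 - 303.1 + 786.7 = 855.5
Secondary income: -61.4 + 327.2 = 265.8
Current account = (-578.1) + 1082.0 + 855.5 + 265.8 = 1625.2
(Excluded from the current account — financial account: purchases of foreign government bonds by domestic residents 1768.8, foreign purchases of equities on the domestic stock exchange 548.8, acquisition of a foreign subsidiary by a resident firm (outward FDI) 1684.3, foreign purchases of domestic corporate bonds 821.4; capital account: capital transfers received from emigrants 61.7.)

1625.2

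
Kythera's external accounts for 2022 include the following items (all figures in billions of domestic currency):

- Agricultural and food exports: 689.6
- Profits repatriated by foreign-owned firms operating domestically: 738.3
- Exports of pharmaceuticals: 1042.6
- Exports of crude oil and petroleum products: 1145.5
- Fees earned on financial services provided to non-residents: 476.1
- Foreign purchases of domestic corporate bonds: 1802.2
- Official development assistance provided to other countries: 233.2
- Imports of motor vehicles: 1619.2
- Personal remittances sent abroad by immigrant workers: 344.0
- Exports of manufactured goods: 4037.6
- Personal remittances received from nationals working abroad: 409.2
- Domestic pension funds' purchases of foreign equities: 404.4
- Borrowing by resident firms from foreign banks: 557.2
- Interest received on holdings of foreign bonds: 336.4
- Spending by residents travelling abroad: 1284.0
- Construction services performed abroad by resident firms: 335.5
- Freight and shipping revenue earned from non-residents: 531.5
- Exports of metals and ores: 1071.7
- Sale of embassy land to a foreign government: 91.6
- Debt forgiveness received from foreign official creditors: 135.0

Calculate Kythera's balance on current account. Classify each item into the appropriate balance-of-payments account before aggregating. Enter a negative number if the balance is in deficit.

5857.0

Goods: 1145.5 + 689.6 + 4037.6 - 1619.2 + 1071.7 + 1042.6 = 6367.8
Services: 476.1 + 531.5 - 1284.0 + 335.5 = 59.1
Primary income: -738.3 + 336.4 = -401.9
Secondary income: -233.2 - 344.0 + 409.2 = -168.0
Current account = 6367.8 + 59.1 + (-401.9) + (-168.0) = 5857.0
(Excluded from the current account — financial account: foreign purchases of domestic corporate bonds 1802.2, domestic pension funds' purchases of foreign equities 404.4, borrowing by resident firms from foreign banks 557.2; capital account: sale of embassy land to a foreign government 91.6, debt forgiveness received from foreign official creditors 135.0.)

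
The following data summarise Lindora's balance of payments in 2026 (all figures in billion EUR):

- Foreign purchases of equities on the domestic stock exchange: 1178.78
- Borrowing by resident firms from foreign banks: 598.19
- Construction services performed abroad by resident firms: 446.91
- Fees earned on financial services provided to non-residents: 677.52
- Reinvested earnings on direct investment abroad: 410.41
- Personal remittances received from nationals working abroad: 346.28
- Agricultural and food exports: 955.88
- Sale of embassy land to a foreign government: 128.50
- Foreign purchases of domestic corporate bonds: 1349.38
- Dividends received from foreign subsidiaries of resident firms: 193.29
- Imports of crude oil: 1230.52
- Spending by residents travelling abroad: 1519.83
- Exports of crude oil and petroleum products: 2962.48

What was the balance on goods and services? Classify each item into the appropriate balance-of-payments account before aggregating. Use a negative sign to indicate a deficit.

2292.44

Goods: -1230.52 + 955.88 + 2962.48 = 2687.84
Services: -1519.83 + 677.52 + 446.91 = -395.40
Trade balance = 2687.84 + (-395.40) = 2292.44
(Excluded from the trade balance — financial account: foreign purchases of equities on the domestic stock exchange 1178.78, borrowing by resident firms from foreign banks 598.19, foreign purchases of domestic corporate bonds 1349.38; primary income: reinvested earnings on direct investment abroad 410.41, dividends received from foreign subsidiaries of resident firms 193.29; secondary income: personal remittances received from nationals working abroad 346.28; capital account: sale of embassy land to a foreign government 128.50.)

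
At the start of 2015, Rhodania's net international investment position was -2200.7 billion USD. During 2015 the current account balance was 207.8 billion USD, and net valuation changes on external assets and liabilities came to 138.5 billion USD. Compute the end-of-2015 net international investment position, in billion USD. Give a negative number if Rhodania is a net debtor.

-1854.4

Change in NIIP = current account + net valuation change = 207.8 + 138.5 = 346.3
End-of-year NIIP = -2200.7 + 346.3 = -1854.4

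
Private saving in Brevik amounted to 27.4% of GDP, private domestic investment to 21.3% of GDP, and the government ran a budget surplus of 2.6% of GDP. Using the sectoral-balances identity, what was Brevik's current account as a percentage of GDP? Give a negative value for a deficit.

8.7

By the sectoral-balances identity, CA = (S_private - I) + (T - G).
Private balance = 27.4 - 21.3 = 6.1
Government balance (T - G) = 2.6
CA = 6.1 + 2.6 = 8.7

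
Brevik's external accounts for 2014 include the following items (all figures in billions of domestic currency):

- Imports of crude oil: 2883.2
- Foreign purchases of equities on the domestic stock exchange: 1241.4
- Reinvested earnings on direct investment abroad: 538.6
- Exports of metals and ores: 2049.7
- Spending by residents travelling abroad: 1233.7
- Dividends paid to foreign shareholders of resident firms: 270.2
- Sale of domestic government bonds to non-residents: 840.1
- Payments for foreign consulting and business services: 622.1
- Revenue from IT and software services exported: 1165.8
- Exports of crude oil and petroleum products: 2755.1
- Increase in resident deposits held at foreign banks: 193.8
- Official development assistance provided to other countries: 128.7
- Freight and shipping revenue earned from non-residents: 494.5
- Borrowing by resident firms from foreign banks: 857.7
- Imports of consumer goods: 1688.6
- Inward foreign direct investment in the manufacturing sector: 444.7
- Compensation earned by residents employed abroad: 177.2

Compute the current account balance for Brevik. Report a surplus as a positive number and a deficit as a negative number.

354.4

Goods: -2883.2 + 2755.1 - 1688.6 + 2049.7 = 233.0
Services: -1233.7 + 494.5 - 622.1 + 1165.8 = -195.5
Primary income: 538.6 + 177.2 - 270.2 = 445.6
Secondary income: -128.7
Current account = 233.0 + (-195.5) + 445.6 + (-128.7) = 354.4
(Excluded from the current account — financial account: foreign purchases of equities on the domestic stock exchange 1241.4, sale of domestic government bonds to non-residents 840.1, increase in resident deposits held at foreign banks 193.8, borrowing by resident firms from foreign banks 857.7, inward foreign direct investment in the manufacturing sector 444.7.)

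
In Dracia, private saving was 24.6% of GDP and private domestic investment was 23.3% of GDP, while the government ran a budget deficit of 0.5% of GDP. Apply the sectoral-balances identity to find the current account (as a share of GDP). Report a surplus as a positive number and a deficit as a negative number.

0.8

By the sectoral-balances identity, CA = (S_private - I) + (T - G).
Private balance = 24.6 - 23.3 = 1.3
Government balance (T - G) = -0.5
CA = 1.3 + (-0.5) = 0.8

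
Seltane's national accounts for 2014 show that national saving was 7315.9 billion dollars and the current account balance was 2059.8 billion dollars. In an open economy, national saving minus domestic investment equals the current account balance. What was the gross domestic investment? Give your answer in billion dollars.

I = S - CA = 7315.9 - 2059.8 = 5256.1

5256.1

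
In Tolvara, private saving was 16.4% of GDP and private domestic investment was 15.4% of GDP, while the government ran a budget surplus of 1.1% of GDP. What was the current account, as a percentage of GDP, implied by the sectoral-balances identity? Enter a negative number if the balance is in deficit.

By the sectoral-balances identity, CA = (S_private - I) + (T - G).
Private balance = 16.4 - 15.4 = 1.0
Government balance (T - G) = 1.1
CA = 1.0 + 1.1 = 2.1

2.1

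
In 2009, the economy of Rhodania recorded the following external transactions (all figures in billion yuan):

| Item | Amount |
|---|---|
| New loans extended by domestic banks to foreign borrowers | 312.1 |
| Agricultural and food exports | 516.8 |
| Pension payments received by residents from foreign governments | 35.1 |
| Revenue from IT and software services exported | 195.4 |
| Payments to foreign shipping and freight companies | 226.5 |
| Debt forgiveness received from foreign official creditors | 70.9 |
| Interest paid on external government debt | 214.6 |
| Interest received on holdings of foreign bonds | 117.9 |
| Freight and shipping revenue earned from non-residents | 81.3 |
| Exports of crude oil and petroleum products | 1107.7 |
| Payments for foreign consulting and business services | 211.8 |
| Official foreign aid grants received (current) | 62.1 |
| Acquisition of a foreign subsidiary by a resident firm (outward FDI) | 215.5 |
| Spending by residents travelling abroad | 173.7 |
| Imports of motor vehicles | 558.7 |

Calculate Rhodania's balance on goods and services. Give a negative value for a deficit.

Goods: 1107.7 + 516.8 - 558.7 = 1065.8
Services: 81.3 - 211.8 - 226.5 + 195.4 - 173.7 = -335.3
Trade balance = 1065.8 + (-335.3) = 730.5
(Excluded from the trade balance — financial account: new loans extended by domestic banks to foreign borrowers 312.1, acquisition of a foreign subsidiary by a resident firm (outward FDI) 215.5; secondary income: pension payments received by residents from foreign governments 35.1, official foreign aid grants received (current) 62.1; capital account: debt forgiveness received from foreign official creditors 70.9; primary income: interest paid on external government debt 214.6, interest received on holdings of foreign bonds 117.9.)

730.5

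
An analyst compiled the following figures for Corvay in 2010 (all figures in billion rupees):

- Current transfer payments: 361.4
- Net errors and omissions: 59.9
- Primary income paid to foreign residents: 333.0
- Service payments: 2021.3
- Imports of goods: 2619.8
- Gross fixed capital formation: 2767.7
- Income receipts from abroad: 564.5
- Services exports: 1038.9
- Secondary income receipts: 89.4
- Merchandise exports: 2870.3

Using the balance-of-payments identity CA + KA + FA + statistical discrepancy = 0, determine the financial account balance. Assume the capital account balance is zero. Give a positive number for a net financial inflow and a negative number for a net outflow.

712.5

Goods balance = 2870.3 - 2619.8 = 250.5
Services balance = 1038.9 - 2021.3 = -982.4
Trade balance (goods + services) = 250.5 + (-982.4) = -731.9
Net primary income = 564.5 - 333.0 = 231.5
Net secondary income = 89.4 - 361.4 = -272.0
Current account = -731.9 + 231.5 + (-272.0) = -772.4
Financial account = -(-772.4 + 59.9) = 712.5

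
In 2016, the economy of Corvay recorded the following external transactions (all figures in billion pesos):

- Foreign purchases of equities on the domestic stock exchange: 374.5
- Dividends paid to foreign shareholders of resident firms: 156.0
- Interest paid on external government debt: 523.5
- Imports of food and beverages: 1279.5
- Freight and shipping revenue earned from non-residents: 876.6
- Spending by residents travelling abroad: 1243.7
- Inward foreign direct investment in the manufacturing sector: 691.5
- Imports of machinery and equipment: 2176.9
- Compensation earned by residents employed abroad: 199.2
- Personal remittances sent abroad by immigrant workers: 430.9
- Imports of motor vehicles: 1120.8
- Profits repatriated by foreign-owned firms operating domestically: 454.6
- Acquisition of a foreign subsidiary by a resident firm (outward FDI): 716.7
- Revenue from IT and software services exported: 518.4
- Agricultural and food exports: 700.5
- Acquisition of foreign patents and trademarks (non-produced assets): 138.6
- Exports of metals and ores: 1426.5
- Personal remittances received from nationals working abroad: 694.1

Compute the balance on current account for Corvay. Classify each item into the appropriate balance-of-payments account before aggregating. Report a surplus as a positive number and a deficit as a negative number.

Goods: -2176.9 - 1279.5 + 700.5 + 1426.5 - 1120.8 = -2450.2
Services: 518.4 + 876.6 - 1243.7 = 151.3
Primary income: -156.0 + 199.2 - 523.5 - 454.6 = -934.9
Secondary income: -430.9 + 694.1 = 263.2
Current account = (-2450.2) + 151.3 + (-934.9) + 263.2 = -2970.6
(Excluded from the current account — financial account: foreign purchases of equities on the domestic stock exchange 374.5, inward foreign direct investment in the manufacturing sector 691.5, acquisition of a foreign subsidiary by a resident firm (outward FDI) 716.7; capital account: acquisition of foreign patents and trademarks (non-produced assets) 138.6.)

-2970.6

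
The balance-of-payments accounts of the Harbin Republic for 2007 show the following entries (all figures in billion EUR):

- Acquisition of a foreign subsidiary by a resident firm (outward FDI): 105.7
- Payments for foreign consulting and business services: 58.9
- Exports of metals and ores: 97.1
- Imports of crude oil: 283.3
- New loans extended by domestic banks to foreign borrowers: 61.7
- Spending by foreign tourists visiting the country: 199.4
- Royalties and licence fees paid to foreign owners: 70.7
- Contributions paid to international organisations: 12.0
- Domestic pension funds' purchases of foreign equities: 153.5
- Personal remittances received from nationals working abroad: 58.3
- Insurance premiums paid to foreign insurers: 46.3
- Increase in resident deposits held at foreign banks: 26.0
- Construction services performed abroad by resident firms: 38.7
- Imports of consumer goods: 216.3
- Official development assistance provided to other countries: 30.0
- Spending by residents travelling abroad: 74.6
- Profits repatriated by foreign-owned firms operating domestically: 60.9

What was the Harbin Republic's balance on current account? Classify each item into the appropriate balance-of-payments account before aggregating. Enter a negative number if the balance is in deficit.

-459.5

Goods: 97.1 - 283.3 - 216.3 = -402.5
Services: -46.3 - 58.9 + 38.7 - 70.7 - 74.6 + 199.4 = -12.4
Primary income: -60.9
Secondary income: 58.3 - 30.0 - 12.0 = 16.3
Current account = (-402.5) + (-12.4) + (-60.9) + 16.3 = -459.5
(Excluded from the current account — financial account: acquisition of a foreign subsidiary by a resident firm (outward FDI) 105.7, new loans extended by domestic banks to foreign borrowers 61.7, domestic pension funds' purchases of foreign equities 153.5, increase in resident deposits held at foreign banks 26.0.)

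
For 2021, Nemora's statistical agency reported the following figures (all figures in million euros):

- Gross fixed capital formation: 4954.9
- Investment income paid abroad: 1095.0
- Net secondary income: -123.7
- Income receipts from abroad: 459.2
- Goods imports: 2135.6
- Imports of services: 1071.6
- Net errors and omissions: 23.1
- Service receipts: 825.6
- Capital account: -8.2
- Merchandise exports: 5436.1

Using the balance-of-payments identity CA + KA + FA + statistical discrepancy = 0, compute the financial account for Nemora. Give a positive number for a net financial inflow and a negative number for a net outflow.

-2309.9

Goods balance = 5436.1 - 2135.6 = 3300.5
Services balance = 825.6 - 1071.6 = -246.0
Trade balance (goods + services) = 3300.5 + (-246.0) = 3054.5
Net primary income = 459.2 - 1095.0 = -635.8
Net secondary income = -123.7
Current account = 3054.5 + (-635.8) + (-123.7) = 2295.0
Financial account = -(2295.0 + (-8.2) + 23.1) = -2309.9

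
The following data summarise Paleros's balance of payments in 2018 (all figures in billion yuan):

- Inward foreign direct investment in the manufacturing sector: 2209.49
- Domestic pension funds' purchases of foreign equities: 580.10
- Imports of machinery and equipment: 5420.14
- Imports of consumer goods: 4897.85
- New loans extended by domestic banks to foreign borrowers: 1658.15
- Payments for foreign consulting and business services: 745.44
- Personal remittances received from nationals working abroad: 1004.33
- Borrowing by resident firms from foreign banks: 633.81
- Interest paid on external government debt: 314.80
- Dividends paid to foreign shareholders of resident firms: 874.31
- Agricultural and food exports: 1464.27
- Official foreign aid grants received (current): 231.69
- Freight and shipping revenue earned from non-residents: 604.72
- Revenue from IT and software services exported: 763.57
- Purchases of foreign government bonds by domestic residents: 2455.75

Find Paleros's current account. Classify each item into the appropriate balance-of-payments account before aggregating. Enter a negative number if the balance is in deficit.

Goods: 1464.27 - 5420.14 - 4897.85 = -8853.72
Services: 604.72 + 763.57 - 745.44 = 622.85
Primary income: -874.31 - 314.80 = -1189.11
Secondary income: 1004.33 + 231.69 = 1236.02
Current account = (-8853.72) + 622.85 + (-1189.11) + 1236.02 = -8183.96
(Excluded from the current account — financial account: inward foreign direct investment in the manufacturing sector 2209.49, domestic pension funds' purchases of foreign equities 580.10, new loans extended by domestic banks to foreign borrowers 1658.15, borrowing by resident firms from foreign banks 633.81, purchases of foreign government bonds by domestic residents 2455.75.)

-8183.96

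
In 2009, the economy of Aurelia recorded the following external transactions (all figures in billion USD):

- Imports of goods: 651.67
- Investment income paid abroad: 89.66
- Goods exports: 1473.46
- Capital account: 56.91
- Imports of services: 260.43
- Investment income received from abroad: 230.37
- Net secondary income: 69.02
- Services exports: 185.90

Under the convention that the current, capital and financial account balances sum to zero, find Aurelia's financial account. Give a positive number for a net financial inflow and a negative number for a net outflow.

-1013.90

Goods balance = 1473.46 - 651.67 = 821.79
Services balance = 185.90 - 260.43 = -74.53
Trade balance (goods + services) = 821.79 + (-74.53) = 747.26
Net primary income = 230.37 - 89.66 = 140.71
Net secondary income = 69.02
Current account = 747.26 + 140.71 + 69.02 = 956.99
Financial account = -(956.99 + 56.91) = -1013.90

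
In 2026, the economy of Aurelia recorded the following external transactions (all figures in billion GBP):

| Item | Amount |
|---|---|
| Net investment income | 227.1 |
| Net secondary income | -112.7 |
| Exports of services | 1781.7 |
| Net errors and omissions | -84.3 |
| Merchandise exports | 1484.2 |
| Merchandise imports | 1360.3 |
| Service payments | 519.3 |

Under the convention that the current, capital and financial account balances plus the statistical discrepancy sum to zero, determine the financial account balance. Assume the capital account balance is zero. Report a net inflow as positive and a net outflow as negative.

-1416.4

Goods balance = 1484.2 - 1360.3 = 123.9
Services balance = 1781.7 - 519.3 = 1262.4
Trade balance (goods + services) = 123.9 + 1262.4 = 1386.3
Net primary income = 227.1
Net secondary income = -112.7
Current account = 1386.3 + 227.1 + (-112.7) = 1500.7
Financial account = -(1500.7 + (-84.3)) = -1416.4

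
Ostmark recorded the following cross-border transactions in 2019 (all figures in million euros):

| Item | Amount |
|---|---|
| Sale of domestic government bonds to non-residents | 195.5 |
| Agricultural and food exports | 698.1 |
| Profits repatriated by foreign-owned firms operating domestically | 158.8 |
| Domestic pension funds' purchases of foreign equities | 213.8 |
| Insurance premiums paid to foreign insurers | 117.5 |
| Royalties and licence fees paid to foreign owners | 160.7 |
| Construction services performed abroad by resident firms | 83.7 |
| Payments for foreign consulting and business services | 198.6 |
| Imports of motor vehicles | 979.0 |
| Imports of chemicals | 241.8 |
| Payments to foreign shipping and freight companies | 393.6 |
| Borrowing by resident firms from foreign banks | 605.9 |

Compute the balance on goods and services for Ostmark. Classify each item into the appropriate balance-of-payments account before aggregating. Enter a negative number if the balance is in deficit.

Goods: -979.0 - 241.8 + 698.1 = -522.7
Services: -160.7 - 198.6 - 393.6 - 117.5 + 83.7 = -786.7
Trade balance = -522.7 + (-786.7) = -1309.4
(Excluded from the trade balance — financial account: sale of domestic government bonds to non-residents 195.5, domestic pension funds' purchases of foreign equities 213.8, borrowing by resident firms from foreign banks 605.9; primary income: profits repatriated by foreign-owned firms operating domestically 158.8.)

-1309.4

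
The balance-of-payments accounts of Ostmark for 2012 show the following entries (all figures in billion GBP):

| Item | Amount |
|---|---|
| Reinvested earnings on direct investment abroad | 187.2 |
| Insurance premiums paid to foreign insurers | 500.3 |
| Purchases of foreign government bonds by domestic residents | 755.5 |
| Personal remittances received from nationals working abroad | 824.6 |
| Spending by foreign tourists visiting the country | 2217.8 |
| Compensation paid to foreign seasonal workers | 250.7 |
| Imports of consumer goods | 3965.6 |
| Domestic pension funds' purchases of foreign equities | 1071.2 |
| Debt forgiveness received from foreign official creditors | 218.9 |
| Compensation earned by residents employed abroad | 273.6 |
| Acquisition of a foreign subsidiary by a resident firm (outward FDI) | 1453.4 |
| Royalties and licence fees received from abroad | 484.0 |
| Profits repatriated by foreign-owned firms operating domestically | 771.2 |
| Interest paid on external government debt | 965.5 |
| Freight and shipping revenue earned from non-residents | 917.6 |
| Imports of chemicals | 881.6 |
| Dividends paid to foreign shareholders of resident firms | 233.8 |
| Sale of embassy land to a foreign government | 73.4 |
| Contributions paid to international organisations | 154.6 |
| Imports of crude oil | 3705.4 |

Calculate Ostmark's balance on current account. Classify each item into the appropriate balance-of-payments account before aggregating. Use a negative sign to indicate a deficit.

-6523.9

Goods: -881.6 - 3705.4 - 3965.6 = -8552.6
Services: -500.3 + 917.6 + 484.0 + 2217.8 = 3119.1
Primary income: -250.7 + 273.6 - 965.5 + 187.2 - 771.2 - 233.8 = -1760.4
Secondary income: 824.6 - 154.6 = 670.0
Current account = (-8552.6) + 3119.1 + (-1760.4) + 670.0 = -6523.9
(Excluded from the current account — financial account: purchases of foreign government bonds by domestic residents 755.5, domestic pension funds' purchases of foreign equities 1071.2, acquisition of a foreign subsidiary by a resident firm (outward FDI) 1453.4; capital account: debt forgiveness received from foreign official creditors 218.9, sale of embassy land to a foreign government 73.4.)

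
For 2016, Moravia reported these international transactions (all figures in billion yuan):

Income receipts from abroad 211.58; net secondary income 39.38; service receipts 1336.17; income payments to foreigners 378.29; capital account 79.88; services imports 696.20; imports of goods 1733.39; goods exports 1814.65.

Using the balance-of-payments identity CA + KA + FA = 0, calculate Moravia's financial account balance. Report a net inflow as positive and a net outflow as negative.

-673.78

Goods balance = 1814.65 - 1733.39 = 81.26
Services balance = 1336.17 - 696.20 = 639.97
Trade balance (goods + services) = 81.26 + 639.97 = 721.23
Net primary income = 211.58 - 378.29 = -166.71
Net secondary income = 39.38
Current account = 721.23 + (-166.71) + 39.38 = 593.90
Financial account = -(593.90 + 79.88) = -673.78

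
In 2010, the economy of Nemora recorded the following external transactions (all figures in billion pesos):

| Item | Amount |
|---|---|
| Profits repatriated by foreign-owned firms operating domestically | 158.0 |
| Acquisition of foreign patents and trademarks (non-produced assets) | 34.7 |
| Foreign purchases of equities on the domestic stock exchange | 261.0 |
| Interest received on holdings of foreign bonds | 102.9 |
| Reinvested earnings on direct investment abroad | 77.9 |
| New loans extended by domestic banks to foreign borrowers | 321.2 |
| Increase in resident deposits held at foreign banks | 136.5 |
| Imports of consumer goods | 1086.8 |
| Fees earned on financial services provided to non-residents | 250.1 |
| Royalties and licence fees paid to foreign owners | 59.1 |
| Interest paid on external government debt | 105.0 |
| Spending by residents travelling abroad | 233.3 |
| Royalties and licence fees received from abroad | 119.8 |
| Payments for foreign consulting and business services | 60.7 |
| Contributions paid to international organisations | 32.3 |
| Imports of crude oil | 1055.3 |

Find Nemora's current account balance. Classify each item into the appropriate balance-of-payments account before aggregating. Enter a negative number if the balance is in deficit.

Goods: -1086.8 - 1055.3 = -2142.1
Services: -59.1 + 250.1 + 119.8 - 233.3 - 60.7 = 16.8
Primary income: -158.0 - 105.0 + 77.9 + 102.9 = -82.2
Secondary income: -32.3
Current account = (-2142.1) + 16.8 + (-82.2) + (-32.3) = -2239.8
(Excluded from the current account — capital account: acquisition of foreign patents and trademarks (non-produced assets) 34.7; financial account: foreign purchases of equities on the domestic stock exchange 261.0, new loans extended by domestic banks to foreign borrowers 321.2, increase in resident deposits held at foreign banks 136.5.)

-2239.8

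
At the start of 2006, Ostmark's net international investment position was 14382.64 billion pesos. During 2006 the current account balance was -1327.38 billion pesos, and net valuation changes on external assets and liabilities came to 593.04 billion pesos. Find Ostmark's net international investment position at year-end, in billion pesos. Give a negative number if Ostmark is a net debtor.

Change in NIIP = current account + net valuation change = -1327.38 + 593.04 = -734.34
End-of-year NIIP = 14382.64 + (-734.34) = 13648.30

13648.30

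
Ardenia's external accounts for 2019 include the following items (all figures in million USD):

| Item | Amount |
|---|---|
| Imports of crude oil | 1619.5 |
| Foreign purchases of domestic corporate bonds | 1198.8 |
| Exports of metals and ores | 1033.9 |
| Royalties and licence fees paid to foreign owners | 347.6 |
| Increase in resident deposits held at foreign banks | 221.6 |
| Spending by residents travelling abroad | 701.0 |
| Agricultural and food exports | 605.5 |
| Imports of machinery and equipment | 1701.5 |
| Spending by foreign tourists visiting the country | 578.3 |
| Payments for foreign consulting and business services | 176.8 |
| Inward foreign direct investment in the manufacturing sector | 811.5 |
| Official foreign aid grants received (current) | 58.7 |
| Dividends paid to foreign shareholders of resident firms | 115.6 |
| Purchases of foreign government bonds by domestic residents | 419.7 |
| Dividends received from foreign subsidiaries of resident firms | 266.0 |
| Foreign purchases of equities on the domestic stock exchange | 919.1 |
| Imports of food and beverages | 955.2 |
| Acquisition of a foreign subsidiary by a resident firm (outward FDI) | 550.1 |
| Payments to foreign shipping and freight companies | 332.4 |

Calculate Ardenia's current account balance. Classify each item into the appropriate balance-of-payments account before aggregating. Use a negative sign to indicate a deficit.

Goods: -1619.5 - 955.2 + 605.5 - 1701.5 + 1033.9 = -2636.8
Services: -332.4 + 578.3 - 347.6 - 176.8 - 701.0 = -979.5
Primary income: 266.0 - 115.6 = 150.4
Secondary income: 58.7
Current account = (-2636.8) + (-979.5) + 150.4 + 58.7 = -3407.2
(Excluded from the current account — financial account: foreign purchases of domestic corporate bonds 1198.8, increase in resident deposits held at foreign banks 221.6, inward foreign direct investment in the manufacturing sector 811.5, purchases of foreign government bonds by domestic residents 419.7, foreign purchases of equities on the domestic stock exchange 919.1, acquisition of a foreign subsidiary by a resident firm (outward FDI) 550.1.)

-3407.2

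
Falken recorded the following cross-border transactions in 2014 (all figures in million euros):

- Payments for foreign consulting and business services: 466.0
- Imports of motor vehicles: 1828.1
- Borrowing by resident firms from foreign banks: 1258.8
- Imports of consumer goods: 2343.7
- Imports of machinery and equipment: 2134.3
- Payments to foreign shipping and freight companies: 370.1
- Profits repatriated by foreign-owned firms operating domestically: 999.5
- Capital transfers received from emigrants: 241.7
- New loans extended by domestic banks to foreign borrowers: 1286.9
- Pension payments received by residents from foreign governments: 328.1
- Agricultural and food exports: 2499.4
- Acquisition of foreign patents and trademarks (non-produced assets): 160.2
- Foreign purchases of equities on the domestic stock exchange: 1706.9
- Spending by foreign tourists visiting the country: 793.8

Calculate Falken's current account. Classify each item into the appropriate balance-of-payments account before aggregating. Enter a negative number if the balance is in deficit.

-4520.4

Goods: -1828.1 - 2134.3 - 2343.7 + 2499.4 = -3806.7
Services: -466.0 - 370.1 + 793.8 = -42.3
Primary income: -999.5
Secondary income: 328.1
Current account = (-3806.7) + (-42.3) + (-999.5) + 328.1 = -4520.4
(Excluded from the current account — financial account: borrowing by resident firms from foreign banks 1258.8, new loans extended by domestic banks to foreign borrowers 1286.9, foreign purchases of equities on the domestic stock exchange 1706.9; capital account: capital transfers received from emigrants 241.7, acquisition of foreign patents and trademarks (non-produced assets) 160.2.)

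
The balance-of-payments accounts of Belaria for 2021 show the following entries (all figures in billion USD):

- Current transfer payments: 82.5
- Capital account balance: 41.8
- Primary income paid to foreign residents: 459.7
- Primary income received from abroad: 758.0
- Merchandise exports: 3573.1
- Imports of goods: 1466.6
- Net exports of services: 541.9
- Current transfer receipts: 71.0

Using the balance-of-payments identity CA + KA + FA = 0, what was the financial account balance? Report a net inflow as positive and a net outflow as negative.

-2977.0

Goods balance = 3573.1 - 1466.6 = 2106.5
Services balance = 541.9
Trade balance (goods + services) = 2106.5 + 541.9 = 2648.4
Net primary income = 758.0 - 459.7 = 298.3
Net secondary income = 71.0 - 82.5 = -11.5
Current account = 2648.4 + 298.3 + (-11.5) = 2935.2
Financial account = -(2935.2 + 41.8) = -2977.0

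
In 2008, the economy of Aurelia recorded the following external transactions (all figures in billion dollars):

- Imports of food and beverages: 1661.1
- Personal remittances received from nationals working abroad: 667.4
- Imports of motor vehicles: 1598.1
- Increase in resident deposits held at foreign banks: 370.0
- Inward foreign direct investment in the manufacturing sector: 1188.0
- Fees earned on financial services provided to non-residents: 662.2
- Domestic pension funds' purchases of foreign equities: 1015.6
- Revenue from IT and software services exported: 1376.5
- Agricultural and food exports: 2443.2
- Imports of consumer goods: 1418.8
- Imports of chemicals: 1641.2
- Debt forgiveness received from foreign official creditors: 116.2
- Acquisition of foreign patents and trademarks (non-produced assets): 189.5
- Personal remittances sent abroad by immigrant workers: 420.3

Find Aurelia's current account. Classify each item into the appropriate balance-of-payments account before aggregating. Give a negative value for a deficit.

-1590.2

Goods: -1661.1 - 1641.2 - 1598.1 - 1418.8 + 2443.2 = -3876.0
Services: 1376.5 + 662.2 = 2038.7
Secondary income: -420.3 + 667.4 = 247.1
Current account = (-3876.0) + 2038.7 + 247.1 = -1590.2
(Excluded from the current account — financial account: increase in resident deposits held at foreign banks 370.0, inward foreign direct investment in the manufacturing sector 1188.0, domestic pension funds' purchases of foreign equities 1015.6; capital account: debt forgiveness received from foreign official creditors 116.2, acquisition of foreign patents and trademarks (non-produced assets) 189.5.)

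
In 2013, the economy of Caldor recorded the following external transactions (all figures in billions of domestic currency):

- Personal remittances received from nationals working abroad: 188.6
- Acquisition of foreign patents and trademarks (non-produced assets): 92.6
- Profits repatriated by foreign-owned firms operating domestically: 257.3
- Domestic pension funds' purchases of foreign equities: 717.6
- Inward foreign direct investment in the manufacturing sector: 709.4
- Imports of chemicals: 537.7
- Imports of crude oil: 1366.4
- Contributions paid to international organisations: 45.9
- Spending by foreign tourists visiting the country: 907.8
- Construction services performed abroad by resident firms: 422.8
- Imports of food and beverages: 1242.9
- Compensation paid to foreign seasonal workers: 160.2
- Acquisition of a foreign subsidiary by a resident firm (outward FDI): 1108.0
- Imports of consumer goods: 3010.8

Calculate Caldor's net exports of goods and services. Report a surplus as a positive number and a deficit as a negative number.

-4827.2

Goods: -537.7 - 3010.8 - 1366.4 - 1242.9 = -6157.8
Services: 907.8 + 422.8 = 1330.6
Trade balance = -6157.8 + 1330.6 = -4827.2
(Excluded from the trade balance — secondary income: personal remittances received from nationals working abroad 188.6, contributions paid to international organisations 45.9; capital account: acquisition of foreign patents and trademarks (non-produced assets) 92.6; primary income: profits repatriated by foreign-owned firms operating domestically 257.3, compensation paid to foreign seasonal workers 160.2; financial account: domestic pension funds' purchases of foreign equities 717.6, inward foreign direct investment in the manufacturing sector 709.4, acquisition of a foreign subsidiary by a resident firm (outward FDI) 1108.0.)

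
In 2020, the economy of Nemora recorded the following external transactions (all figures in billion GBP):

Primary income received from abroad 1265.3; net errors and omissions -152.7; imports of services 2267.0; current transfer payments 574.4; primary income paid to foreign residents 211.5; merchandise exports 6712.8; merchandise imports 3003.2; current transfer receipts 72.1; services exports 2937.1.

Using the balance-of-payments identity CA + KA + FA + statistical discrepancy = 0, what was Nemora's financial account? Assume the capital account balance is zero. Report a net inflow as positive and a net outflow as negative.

-4778.5

Goods balance = 6712.8 - 3003.2 = 3709.6
Services balance = 2937.1 - 2267.0 = 670.1
Trade balance (goods + services) = 3709.6 + 670.1 = 4379.7
Net primary income = 1265.3 - 211.5 = 1053.8
Net secondary income = 72.1 - 574.4 = -502.3
Current account = 4379.7 + 1053.8 + (-502.3) = 4931.2
Financial account = -(4931.2 + (-152.7)) = -4778.5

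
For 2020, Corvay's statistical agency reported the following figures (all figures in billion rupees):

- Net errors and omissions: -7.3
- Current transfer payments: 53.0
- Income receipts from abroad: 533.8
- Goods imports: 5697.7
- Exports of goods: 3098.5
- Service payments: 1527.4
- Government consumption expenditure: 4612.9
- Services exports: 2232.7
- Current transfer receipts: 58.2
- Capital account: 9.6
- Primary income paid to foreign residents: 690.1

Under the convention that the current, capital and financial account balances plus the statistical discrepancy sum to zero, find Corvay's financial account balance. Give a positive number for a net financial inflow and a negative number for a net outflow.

2042.7

Goods balance = 3098.5 - 5697.7 = -2599.2
Services balance = 2232.7 - 1527.4 = 705.3
Trade balance (goods + services) = -2599.2 + 705.3 = -1893.9
Net primary income = 533.8 - 690.1 = -156.3
Net secondary income = 58.2 - 53.0 = 5.2
Current account = -1893.9 + (-156.3) + 5.2 = -2045.0
Financial account = -(-2045.0 + 9.6 + (-7.3)) = 2042.7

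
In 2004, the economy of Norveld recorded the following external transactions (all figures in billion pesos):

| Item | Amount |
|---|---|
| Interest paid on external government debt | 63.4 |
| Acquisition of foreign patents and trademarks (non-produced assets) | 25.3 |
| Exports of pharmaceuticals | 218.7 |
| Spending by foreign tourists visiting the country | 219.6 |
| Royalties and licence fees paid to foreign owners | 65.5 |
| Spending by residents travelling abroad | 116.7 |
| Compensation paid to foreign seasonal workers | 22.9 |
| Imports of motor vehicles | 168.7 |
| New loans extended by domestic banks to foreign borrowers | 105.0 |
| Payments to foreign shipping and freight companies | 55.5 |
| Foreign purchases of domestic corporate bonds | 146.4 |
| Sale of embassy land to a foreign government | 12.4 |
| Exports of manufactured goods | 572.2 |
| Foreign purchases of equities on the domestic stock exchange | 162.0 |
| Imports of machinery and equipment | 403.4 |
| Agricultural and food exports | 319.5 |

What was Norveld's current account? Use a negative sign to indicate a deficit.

433.9

Goods: -403.4 - 168.7 + 319.5 + 572.2 + 218.7 = 538.3
Services: -116.7 - 65.5 + 219.6 - 55.5 = -18.1
Primary income: -22.9 - 63.4 = -86.3
Current account = 538.3 + (-18.1) + (-86.3) = 433.9
(Excluded from the current account — capital account: acquisition of foreign patents and trademarks (non-produced assets) 25.3, sale of embassy land to a foreign government 12.4; financial account: new loans extended by domestic banks to foreign borrowers 105.0, foreign purchases of domestic corporate bonds 146.4, foreign purchases of equities on the domestic stock exchange 162.0.)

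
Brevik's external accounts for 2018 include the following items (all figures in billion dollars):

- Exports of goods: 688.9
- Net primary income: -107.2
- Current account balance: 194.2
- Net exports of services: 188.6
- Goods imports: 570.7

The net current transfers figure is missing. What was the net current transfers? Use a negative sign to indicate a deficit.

-5.4

Current account = goods balance + services balance + net primary income + net secondary income
Sum of the known components = 199.6
Net current transfers = CA - (known components) = 194.2 - 199.6 = -5.4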